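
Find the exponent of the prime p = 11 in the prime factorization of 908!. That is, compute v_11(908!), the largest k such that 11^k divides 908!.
v_11(908!) = 89

Legendre's formula: v_p(n!) = Σ_{k ≥ 1} ⌊n / p^k⌋. For p = 11, n = 908, the terms are:
  ⌊908/11^1⌋ = ⌊908/11⌋ = 82
  ⌊908/11^2⌋ = ⌊908/121⌋ = 7
(the next term ⌊908/11^3⌋ = 0, terminating the sum). Summing: v_11(908!) = 82 + 7 = 89.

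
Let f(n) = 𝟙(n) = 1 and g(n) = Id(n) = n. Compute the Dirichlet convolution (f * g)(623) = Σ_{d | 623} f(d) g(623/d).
(𝟙 * Id)(623) = 720

Divisors of 623: [1, 7, 89, 623]. For each d | 623:
  d = 1: 𝟙(1) · Id(623/1) = 1 · 623 = 623
  d = 7: 𝟙(7) · Id(623/7) = 1 · 89 = 89
  d = 89: 𝟙(89) · Id(623/89) = 1 · 7 = 7
  d = 623: 𝟙(623) · Id(623/623) = 1 · 1 = 1
Summing: (𝟙 * Id)(623) = 623 + 89 + 7 + 1 = 720.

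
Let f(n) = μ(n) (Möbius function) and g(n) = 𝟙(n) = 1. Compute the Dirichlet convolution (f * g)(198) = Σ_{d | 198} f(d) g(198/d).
(μ * 𝟙)(198) = 0

Divisors of 198: [1, 2, 3, 6, 9, 11, 18, 22, 33, 66, 99, 198]. For each d | 198:
  d = 1: μ(1) · 𝟙(198/1) = 1 · 1 = 1
  d = 2: μ(2) · 𝟙(198/2) = -1 · 1 = -1
  d = 3: μ(3) · 𝟙(198/3) = -1 · 1 = -1
  d = 6: μ(6) · 𝟙(198/6) = 1 · 1 = 1
  d = 9: μ(9) · 𝟙(198/9) = 0 · 1 = 0
  d = 11: μ(11) · 𝟙(198/11) = -1 · 1 = -1
  d = 18: μ(18) · 𝟙(198/18) = 0 · 1 = 0
  d = 22: μ(22) · 𝟙(198/22) = 1 · 1 = 1
  d = 33: μ(33) · 𝟙(198/33) = 1 · 1 = 1
  d = 66: μ(66) · 𝟙(198/66) = -1 · 1 = -1
  d = 99: μ(99) · 𝟙(198/99) = 0 · 1 = 0
  d = 198: μ(198) · 𝟙(198/198) = 0 · 1 = 0
Summing: (μ * 𝟙)(198) = 1 + -1 + -1 + 1 + 0 + -1 + 0 + 1 + 1 + -1 + 0 + 0 = 0.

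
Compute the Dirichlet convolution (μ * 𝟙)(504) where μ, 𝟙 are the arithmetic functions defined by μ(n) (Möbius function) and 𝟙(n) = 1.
(μ * 𝟙)(504) = 0

Divisors of 504: [1, 2, 3, 4, 6, 7, 8, 9, 12, 14, 18, 21, 24, 28, 36, 42, 56, 63, 72, 84, 126, 168, 252, 504]. For each d | 504:
  d = 1: μ(1) · 𝟙(504/1) = 1 · 1 = 1
  d = 2: μ(2) · 𝟙(504/2) = -1 · 1 = -1
  d = 3: μ(3) · 𝟙(504/3) = -1 · 1 = -1
  d = 4: μ(4) · 𝟙(504/4) = 0 · 1 = 0
  d = 6: μ(6) · 𝟙(504/6) = 1 · 1 = 1
  d = 7: μ(7) · 𝟙(504/7) = -1 · 1 = -1
  d = 8: μ(8) · 𝟙(504/8) = 0 · 1 = 0
  d = 9: μ(9) · 𝟙(504/9) = 0 · 1 = 0
  d = 12: μ(12) · 𝟙(504/12) = 0 · 1 = 0
  d = 14: μ(14) · 𝟙(504/14) = 1 · 1 = 1
  d = 18: μ(18) · 𝟙(504/18) = 0 · 1 = 0
  d = 21: μ(21) · 𝟙(504/21) = 1 · 1 = 1
  d = 24: μ(24) · 𝟙(504/24) = 0 · 1 = 0
  d = 28: μ(28) · 𝟙(504/28) = 0 · 1 = 0
  d = 36: μ(36) · 𝟙(504/36) = 0 · 1 = 0
  d = 42: μ(42) · 𝟙(504/42) = -1 · 1 = -1
  d = 56: μ(56) · 𝟙(504/56) = 0 · 1 = 0
  d = 63: μ(63) · 𝟙(504/63) = 0 · 1 = 0
  d = 72: μ(72) · 𝟙(504/72) = 0 · 1 = 0
  d = 84: μ(84) · 𝟙(504/84) = 0 · 1 = 0
  d = 126: μ(126) · 𝟙(504/126) = 0 · 1 = 0
  d = 168: μ(168) · 𝟙(504/168) = 0 · 1 = 0
  d = 252: μ(252) · 𝟙(504/252) = 0 · 1 = 0
  d = 504: μ(504) · 𝟙(504/504) = 0 · 1 = 0
Summing: (μ * 𝟙)(504) = 1 + -1 + -1 + 0 + 1 + -1 + 0 + 0 + 0 + 1 + 0 + 1 + 0 + 0 + 0 + -1 + 0 + 0 + 0 + 0 + 0 + 0 + 0 + 0 = 0.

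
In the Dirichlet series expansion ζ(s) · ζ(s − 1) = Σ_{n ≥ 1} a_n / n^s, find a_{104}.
σ(104) = 210

In the product (Σ m^0/m^s)(Σ k / k^s) = Σ (Σ_{d | n} d) / n^s, the coefficient of 1/n^s is σ(n) = Σ_{d | n} d. For n = 104, divisors are [1, 2, 4, 8, 13, 26, 52, 104]; summing: σ(104) = 210.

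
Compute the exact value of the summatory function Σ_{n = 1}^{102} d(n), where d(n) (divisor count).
Σ_{n ≤ 102} d(n) = 492

Compute d(n) for each 1 ≤ n ≤ 102: d(1) = 1, d(2) = 2, d(3) = 2, d(4) = 3, d(5) = 2, d(6) = 4, d(7) = 2, d(8) = 4, d(9) = 3, d(10) = 4, d(11) = 2, d(12) = 6, d(13) = 2, d(14) = 4, d(15) = 4, d(16) = 5, d(17) = 2, d(18) = 6, d(19) = 2, d(20) = 6, d(21) = 4, d(22) = 4, d(23) = 2, d(24) = 8, d(25) = 3, d(26) = 4, d(27) = 4, d(28) = 6, d(29) = 2, d(30) = 8, d(31) = 2, d(32) = 6, d(33) = 4, d(34) = 4, d(35) = 4, d(36) = 9, d(37) = 2, d(38) = 4, d(39) = 4, d(40) = 8, d(41) = 2, d(42) = 8, d(43) = 2, d(44) = 6, d(45) = 6, d(46) = 4, d(47) = 2, d(48) = 10, d(49) = 3, d(50) = 6, d(51) = 4, d(52) = 6, d(53) = 2, d(54) = 8, d(55) = 4, d(56) = 8, d(57) = 4, d(58) = 4, d(59) = 2, d(60) = 12, d(61) = 2, d(62) = 4, d(63) = 6, d(64) = 7, d(65) = 4, d(66) = 8, d(67) = 2, d(68) = 6, d(69) = 4, d(70) = 8, d(71) = 2, d(72) = 12, d(73) = 2, d(74) = 4, d(75) = 6, d(76) = 6, d(77) = 4, d(78) = 8, d(79) = 2, d(80) = 10, d(81) = 5, d(82) = 4, d(83) = 2, d(84) = 12, d(85) = 4, d(86) = 4, d(87) = 4, d(88) = 8, d(89) = 2, d(90) = 12, d(91) = 4, d(92) = 6, d(93) = 4, d(94) = 4, d(95) = 4, d(96) = 12, d(97) = 2, d(98) = 6, d(99) = 6, d(100) = 9, d(101) = 2, d(102) = 8. Summing all 102 values: 492. (Dirichlet's divisor formula: Σ_{n ≤ x} d(n) = x ln(x) + (2γ − 1) x + O(√x). For x = 102, the asymptotic estimate is ≈ 487.50.)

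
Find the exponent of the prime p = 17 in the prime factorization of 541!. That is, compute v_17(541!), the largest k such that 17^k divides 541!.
v_17(541!) = 32

Legendre's formula: v_p(n!) = Σ_{k ≥ 1} ⌊n / p^k⌋. For p = 17, n = 541, the terms are:
  ⌊541/17^1⌋ = ⌊541/17⌋ = 31
  ⌊541/17^2⌋ = ⌊541/289⌋ = 1
(the next term ⌊541/17^3⌋ = 0, terminating the sum). Summing: v_17(541!) = 31 + 1 = 32.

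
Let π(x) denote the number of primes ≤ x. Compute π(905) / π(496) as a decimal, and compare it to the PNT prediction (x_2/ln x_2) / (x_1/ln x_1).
π(905)/π(496) = 154/94 ≈ 1.6383;  PNT prediction ≈ 1.6634.

π(496) = 94 and π(905) = 154, so π(905)/π(496) ≈ 1.6383. The PNT-predicted ratio is (905/ln(905)) / (496/ln(496)) ≈ 1.6634. The two agree to within a few percent, as expected.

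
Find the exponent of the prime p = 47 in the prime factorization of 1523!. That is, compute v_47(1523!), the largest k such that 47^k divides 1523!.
v_47(1523!) = 32

Legendre's formula: v_p(n!) = Σ_{k ≥ 1} ⌊n / p^k⌋. For p = 47, n = 1523, the terms are:
  ⌊1523/47^1⌋ = ⌊1523/47⌋ = 32
(the next term ⌊1523/47^2⌋ = 0, terminating the sum). Summing: v_47(1523!) = 32 = 32.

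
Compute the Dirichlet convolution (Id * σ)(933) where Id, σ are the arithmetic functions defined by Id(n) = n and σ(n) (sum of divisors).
(Id * σ)(933) = 4361

Divisors of 933: [1, 3, 311, 933]. For each d | 933:
  d = 1: Id(1) · σ(933/1) = 1 · 1248 = 1248
  d = 3: Id(3) · σ(933/3) = 3 · 312 = 936
  d = 311: Id(311) · σ(933/311) = 311 · 4 = 1244
  d = 933: Id(933) · σ(933/933) = 933 · 1 = 933
Summing: (Id * σ)(933) = 1248 + 936 + 1244 + 933 = 4361.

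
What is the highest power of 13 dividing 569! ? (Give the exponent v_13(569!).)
v_13(569!) = 46

Legendre's formula: v_p(n!) = Σ_{k ≥ 1} ⌊n / p^k⌋. For p = 13, n = 569, the terms are:
  ⌊569/13^1⌋ = ⌊569/13⌋ = 43
  ⌊569/13^2⌋ = ⌊569/169⌋ = 3
(the next term ⌊569/13^3⌋ = 0, terminating the sum). Summing: v_13(569!) = 43 + 3 = 46.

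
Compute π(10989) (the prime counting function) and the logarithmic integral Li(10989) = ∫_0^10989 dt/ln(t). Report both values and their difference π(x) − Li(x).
π(10989) = 1334;  Li(10989) ≈ 1352.96;  π(x) − Li(x) ≈ -18.96.

Direct count of primes ≤ 10989 gives π(10989) = 1334. Numerical evaluation of the logarithmic integral gives Li(10989) ≈ 1352.96. The difference π(x) − Li(x) ≈ -18.96 is typically negative for small/moderate x (Li(x) overestimates), though Littlewood's theorem shows this sign changes infinitely often.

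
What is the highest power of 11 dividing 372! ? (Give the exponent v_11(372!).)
v_11(372!) = 36

Legendre's formula: v_p(n!) = Σ_{k ≥ 1} ⌊n / p^k⌋. For p = 11, n = 372, the terms are:
  ⌊372/11^1⌋ = ⌊372/11⌋ = 33
  ⌊372/11^2⌋ = ⌊372/121⌋ = 3
(the next term ⌊372/11^3⌋ = 0, terminating the sum). Summing: v_11(372!) = 33 + 3 = 36.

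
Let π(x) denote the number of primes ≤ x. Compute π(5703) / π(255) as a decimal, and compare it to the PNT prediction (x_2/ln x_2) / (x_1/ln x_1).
π(5703)/π(255) = 751/54 ≈ 13.9074;  PNT prediction ≈ 14.3291.

π(255) = 54 and π(5703) = 751, so π(5703)/π(255) ≈ 13.9074. The PNT-predicted ratio is (5703/ln(5703)) / (255/ln(255)) ≈ 14.3291. The two agree to within a few percent, as expected.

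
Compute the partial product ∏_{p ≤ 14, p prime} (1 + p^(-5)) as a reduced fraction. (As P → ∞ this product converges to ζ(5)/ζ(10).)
∏ = 3142700502292816/3033799133990625

The primes p ≤ 14 are [2, 3, 5, 7, 11, 13]. For each, (1 + 1/p^5) = (p^5 + 1)/p^5. Multiplying these fractions over p ∈ [2, 3, 5, 7, 11, 13] gives 3142700502292816/3033799133990625. (In the limit P → ∞ this tends to ζ(5)/ζ(10).)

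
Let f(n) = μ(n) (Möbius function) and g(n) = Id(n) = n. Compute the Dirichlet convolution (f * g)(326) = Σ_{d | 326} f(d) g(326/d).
(μ * Id)(326) = 162

Divisors of 326: [1, 2, 163, 326]. For each d | 326:
  d = 1: μ(1) · Id(326/1) = 1 · 326 = 326
  d = 2: μ(2) · Id(326/2) = -1 · 163 = -163
  d = 163: μ(163) · Id(326/163) = -1 · 2 = -2
  d = 326: μ(326) · Id(326/326) = 1 · 1 = 1
Summing: (μ * Id)(326) = 326 + -163 + -2 + 1 = 162.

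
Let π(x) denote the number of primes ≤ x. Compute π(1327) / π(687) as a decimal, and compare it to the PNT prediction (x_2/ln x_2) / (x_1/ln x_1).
π(1327)/π(687) = 217/124 ≈ 1.7500;  PNT prediction ≈ 1.7547.

π(687) = 124 and π(1327) = 217, so π(1327)/π(687) ≈ 1.7500. The PNT-predicted ratio is (1327/ln(1327)) / (687/ln(687)) ≈ 1.7547. The two agree to within a few percent, as expected.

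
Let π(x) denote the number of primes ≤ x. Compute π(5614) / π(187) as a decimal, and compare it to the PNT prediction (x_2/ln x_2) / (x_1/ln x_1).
π(5614)/π(187) = 738/42 ≈ 17.5714;  PNT prediction ≈ 18.1912.

π(187) = 42 and π(5614) = 738, so π(5614)/π(187) ≈ 17.5714. The PNT-predicted ratio is (5614/ln(5614)) / (187/ln(187)) ≈ 18.1912. The two agree to within a few percent, as expected.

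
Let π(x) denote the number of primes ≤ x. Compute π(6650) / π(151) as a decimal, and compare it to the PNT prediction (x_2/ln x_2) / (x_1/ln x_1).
π(6650)/π(151) = 856/36 ≈ 23.7778;  PNT prediction ≈ 25.1023.

π(151) = 36 and π(6650) = 856, so π(6650)/π(151) ≈ 23.7778. The PNT-predicted ratio is (6650/ln(6650)) / (151/ln(151)) ≈ 25.1023. The two agree to within a few percent, as expected.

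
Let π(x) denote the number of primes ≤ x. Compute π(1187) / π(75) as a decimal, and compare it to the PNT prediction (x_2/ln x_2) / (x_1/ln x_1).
π(1187)/π(75) = 195/21 ≈ 9.2857;  PNT prediction ≈ 9.6524.

π(75) = 21 and π(1187) = 195, so π(1187)/π(75) ≈ 9.2857. The PNT-predicted ratio is (1187/ln(1187)) / (75/ln(75)) ≈ 9.6524. The two agree to within a few percent, as expected.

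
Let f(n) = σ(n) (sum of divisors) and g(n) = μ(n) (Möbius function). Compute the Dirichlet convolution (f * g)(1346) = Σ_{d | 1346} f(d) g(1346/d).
(σ * μ)(1346) = 1346

Divisors of 1346: [1, 2, 673, 1346]. For each d | 1346:
  d = 1: σ(1) · μ(1346/1) = 1 · 1 = 1
  d = 2: σ(2) · μ(1346/2) = 3 · -1 = -3
  d = 673: σ(673) · μ(1346/673) = 674 · -1 = -674
  d = 1346: σ(1346) · μ(1346/1346) = 2022 · 1 = 2022
Summing: (σ * μ)(1346) = 1 + -3 + -674 + 2022 = 1346.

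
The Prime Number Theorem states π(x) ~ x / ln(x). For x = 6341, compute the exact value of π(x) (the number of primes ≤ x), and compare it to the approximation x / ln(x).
π(6341) = 825;  x/ln(x) ≈ 724.29;  relative error ≈ 12.21%.

Directly count primes up to 6341: π(6341) = 825. The PNT approximation gives 6341/ln(6341) ≈ 6341/8.75479 ≈ 724.29. Relative error (π(x) − x/ln(x)) / π(x) ≈ 12.21%; the approximation is known to undercount slightly (Li(x) is a better estimate).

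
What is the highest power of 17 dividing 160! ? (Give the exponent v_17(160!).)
v_17(160!) = 9

Legendre's formula: v_p(n!) = Σ_{k ≥ 1} ⌊n / p^k⌋. For p = 17, n = 160, the terms are:
  ⌊160/17^1⌋ = ⌊160/17⌋ = 9
(the next term ⌊160/17^2⌋ = 0, terminating the sum). Summing: v_17(160!) = 9 = 9.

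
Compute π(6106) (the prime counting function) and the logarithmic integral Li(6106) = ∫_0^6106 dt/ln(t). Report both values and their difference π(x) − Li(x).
π(6106) = 796;  Li(6106) ≈ 812.59;  π(x) − Li(x) ≈ -16.59.

Direct count of primes ≤ 6106 gives π(6106) = 796. Numerical evaluation of the logarithmic integral gives Li(6106) ≈ 812.59. The difference π(x) − Li(x) ≈ -16.59 is typically negative for small/moderate x (Li(x) overestimates), though Littlewood's theorem shows this sign changes infinitely often.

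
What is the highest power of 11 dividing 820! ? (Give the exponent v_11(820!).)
v_11(820!) = 80

Legendre's formula: v_p(n!) = Σ_{k ≥ 1} ⌊n / p^k⌋. For p = 11, n = 820, the terms are:
  ⌊820/11^1⌋ = ⌊820/11⌋ = 74
  ⌊820/11^2⌋ = ⌊820/121⌋ = 6
(the next term ⌊820/11^3⌋ = 0, terminating the sum). Summing: v_11(820!) = 74 + 6 = 80.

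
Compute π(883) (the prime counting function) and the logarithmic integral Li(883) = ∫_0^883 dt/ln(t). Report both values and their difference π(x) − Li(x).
π(883) = 153;  Li(883) ≈ 160.52;  π(x) − Li(x) ≈ -7.52.

Direct count of primes ≤ 883 gives π(883) = 153. Numerical evaluation of the logarithmic integral gives Li(883) ≈ 160.52. The difference π(x) − Li(x) ≈ -7.52 is typically negative for small/moderate x (Li(x) overestimates), though Littlewood's theorem shows this sign changes infinitely often.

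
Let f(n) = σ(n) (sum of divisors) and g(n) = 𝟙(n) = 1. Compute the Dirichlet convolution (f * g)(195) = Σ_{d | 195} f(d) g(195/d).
(σ * 𝟙)(195) = 525

Divisors of 195: [1, 3, 5, 13, 15, 39, 65, 195]. For each d | 195:
  d = 1: σ(1) · 𝟙(195/1) = 1 · 1 = 1
  d = 3: σ(3) · 𝟙(195/3) = 4 · 1 = 4
  d = 5: σ(5) · 𝟙(195/5) = 6 · 1 = 6
  d = 13: σ(13) · 𝟙(195/13) = 14 · 1 = 14
  d = 15: σ(15) · 𝟙(195/15) = 24 · 1 = 24
  d = 39: σ(39) · 𝟙(195/39) = 56 · 1 = 56
  d = 65: σ(65) · 𝟙(195/65) = 84 · 1 = 84
  d = 195: σ(195) · 𝟙(195/195) = 336 · 1 = 336
Summing: (σ * 𝟙)(195) = 1 + 4 + 6 + 14 + 24 + 56 + 84 + 336 = 525.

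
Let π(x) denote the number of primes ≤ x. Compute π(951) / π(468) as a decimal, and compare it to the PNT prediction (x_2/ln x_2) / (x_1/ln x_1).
π(951)/π(468) = 161/91 ≈ 1.7692;  PNT prediction ≈ 1.8219.

π(468) = 91 and π(951) = 161, so π(951)/π(468) ≈ 1.7692. The PNT-predicted ratio is (951/ln(951)) / (468/ln(468)) ≈ 1.8219. The two agree to within a few percent, as expected.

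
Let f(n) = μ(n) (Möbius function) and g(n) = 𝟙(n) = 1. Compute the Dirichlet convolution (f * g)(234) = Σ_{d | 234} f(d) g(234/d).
(μ * 𝟙)(234) = 0

Divisors of 234: [1, 2, 3, 6, 9, 13, 18, 26, 39, 78, 117, 234]. For each d | 234:
  d = 1: μ(1) · 𝟙(234/1) = 1 · 1 = 1
  d = 2: μ(2) · 𝟙(234/2) = -1 · 1 = -1
  d = 3: μ(3) · 𝟙(234/3) = -1 · 1 = -1
  d = 6: μ(6) · 𝟙(234/6) = 1 · 1 = 1
  d = 9: μ(9) · 𝟙(234/9) = 0 · 1 = 0
  d = 13: μ(13) · 𝟙(234/13) = -1 · 1 = -1
  d = 18: μ(18) · 𝟙(234/18) = 0 · 1 = 0
  d = 26: μ(26) · 𝟙(234/26) = 1 · 1 = 1
  d = 39: μ(39) · 𝟙(234/39) = 1 · 1 = 1
  d = 78: μ(78) · 𝟙(234/78) = -1 · 1 = -1
  d = 117: μ(117) · 𝟙(234/117) = 0 · 1 = 0
  d = 234: μ(234) · 𝟙(234/234) = 0 · 1 = 0
Summing: (μ * 𝟙)(234) = 1 + -1 + -1 + 1 + 0 + -1 + 0 + 1 + 1 + -1 + 0 + 0 = 0.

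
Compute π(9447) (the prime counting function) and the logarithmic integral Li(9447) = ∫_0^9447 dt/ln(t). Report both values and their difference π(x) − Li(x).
π(9447) = 1170;  Li(9447) ≈ 1185.91;  π(x) − Li(x) ≈ -15.91.

Direct count of primes ≤ 9447 gives π(9447) = 1170. Numerical evaluation of the logarithmic integral gives Li(9447) ≈ 1185.91. The difference π(x) − Li(x) ≈ -15.91 is typically negative for small/moderate x (Li(x) overestimates), though Littlewood's theorem shows this sign changes infinitely often.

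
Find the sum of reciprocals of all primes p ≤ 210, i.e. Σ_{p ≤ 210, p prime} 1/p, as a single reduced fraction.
Σ 1/p = 15202313841027497739047080375538859939135227730139536997746371469607707132833646367/7799922041683461553249199106329813876687996789903550945093032474868511536164700810

π(210) = 46, so the primes ≤ 210 are [2, 3, 5, 7, 11, 13, 17, 19, 23, 29, 31, 37, 41, 43, 47, 53, 59, 61, 67, 71, 73, 79, 83, 89, 97, 101, 103, 107, 109, 113, 127, 131, 137, 139, 149, 151, 157, 163, 167, 173, 179, 181, 191, 193, 197, 199]. Summing 1/p over these primes: 15202313841027497739047080375538859939135227730139536997746371469607707132833646367/7799922041683461553249199106329813876687996789903550945093032474868511536164700810 ≈ 1.9490. Mertens estimate ln ln(210) + 0.2615 ≈ 1.9381.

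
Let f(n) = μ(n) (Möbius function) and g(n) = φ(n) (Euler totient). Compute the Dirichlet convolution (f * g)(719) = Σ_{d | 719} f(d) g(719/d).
(μ * φ)(719) = 717

Divisors of 719: [1, 719]. For each d | 719:
  d = 1: μ(1) · φ(719/1) = 1 · 718 = 718
  d = 719: μ(719) · φ(719/719) = -1 · 1 = -1
Summing: (μ * φ)(719) = 718 + -1 = 717.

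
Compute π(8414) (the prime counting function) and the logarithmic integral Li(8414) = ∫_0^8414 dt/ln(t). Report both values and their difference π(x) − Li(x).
π(8414) = 1051;  Li(8414) ≈ 1072.35;  π(x) − Li(x) ≈ -21.35.

Direct count of primes ≤ 8414 gives π(8414) = 1051. Numerical evaluation of the logarithmic integral gives Li(8414) ≈ 1072.35. The difference π(x) − Li(x) ≈ -21.35 is typically negative for small/moderate x (Li(x) overestimates), though Littlewood's theorem shows this sign changes infinitely often.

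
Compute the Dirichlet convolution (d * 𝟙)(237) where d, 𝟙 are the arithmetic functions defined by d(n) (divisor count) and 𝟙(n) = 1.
(d * 𝟙)(237) = 9

Divisors of 237: [1, 3, 79, 237]. For each d | 237:
  d = 1: d(1) · 𝟙(237/1) = 1 · 1 = 1
  d = 3: d(3) · 𝟙(237/3) = 2 · 1 = 2
  d = 79: d(79) · 𝟙(237/79) = 2 · 1 = 2
  d = 237: d(237) · 𝟙(237/237) = 4 · 1 = 4
Summing: (d * 𝟙)(237) = 1 + 2 + 2 + 4 = 9.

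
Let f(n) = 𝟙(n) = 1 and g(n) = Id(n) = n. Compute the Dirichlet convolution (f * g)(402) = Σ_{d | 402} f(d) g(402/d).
(𝟙 * Id)(402) = 816

Divisors of 402: [1, 2, 3, 6, 67, 134, 201, 402]. For each d | 402:
  d = 1: 𝟙(1) · Id(402/1) = 1 · 402 = 402
  d = 2: 𝟙(2) · Id(402/2) = 1 · 201 = 201
  d = 3: 𝟙(3) · Id(402/3) = 1 · 134 = 134
  d = 6: 𝟙(6) · Id(402/6) = 1 · 67 = 67
  d = 67: 𝟙(67) · Id(402/67) = 1 · 6 = 6
  d = 134: 𝟙(134) · Id(402/134) = 1 · 3 = 3
  d = 201: 𝟙(201) · Id(402/201) = 1 · 2 = 2
  d = 402: 𝟙(402) · Id(402/402) = 1 · 1 = 1
Summing: (𝟙 * Id)(402) = 402 + 201 + 134 + 67 + 6 + 3 + 2 + 1 = 816.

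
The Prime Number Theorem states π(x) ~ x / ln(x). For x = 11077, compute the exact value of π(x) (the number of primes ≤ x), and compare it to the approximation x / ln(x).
π(11077) = 1342;  x/ln(x) ≈ 1189.46;  relative error ≈ 11.37%.

Directly count primes up to 11077: π(11077) = 1342. The PNT approximation gives 11077/ln(11077) ≈ 11077/9.31263 ≈ 1189.46. Relative error (π(x) − x/ln(x)) / π(x) ≈ 11.37%; the approximation is known to undercount slightly (Li(x) is a better estimate).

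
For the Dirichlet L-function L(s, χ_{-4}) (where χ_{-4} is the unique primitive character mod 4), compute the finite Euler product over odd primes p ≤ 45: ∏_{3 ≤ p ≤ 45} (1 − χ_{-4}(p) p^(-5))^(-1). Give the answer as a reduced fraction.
∏ = 32740559305695385712389870979185370874149053476477367448414215/32866839245274949258617282425703153368289421339680491851218944

The odd primes p ≤ 45 are [3, 5, 7, 11, 13, 17, 19, 23, 29, 31, 37, 41, 43]. For each, χ(p) = 1 if p ≡ 1 mod 4, χ(p) = −1 if p ≡ 3 mod 4. Taking (1 − χ(p)/p^5)^(-1) = p^5/(p^5 − χ(p)): (1 − (-1)/3^5)^(-1) · (1 − (1)/5^5)^(-1) · (1 − (-1)/7^5)^(-1) · (1 − (-1)/11^5)^(-1) · (1 − (1)/13^5)^(-1) · (1 − (1)/17^5)^(-1) · (1 − (-1)/19^5)^(-1) · (1 − (-1)/23^5)^(-1) · (1 − (1)/29^5)^(-1) · (1 − (-1)/31^5)^(-1) · (1 − (1)/37^5)^(-1) · (1 − (1)/41^5)^(-1) · (1 − (-1)/43^5)^(-1) = 32740559305695385712389870979185370874149053476477367448414215/32866839245274949258617282425703153368289421339680491851218944.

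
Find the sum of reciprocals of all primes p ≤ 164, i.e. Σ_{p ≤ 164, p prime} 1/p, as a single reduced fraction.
Σ 1/p = 10988187442690106858194788089546541159451476081371138484805233167/5766152219975951659023630035336134306565384015606066319856068810

π(164) = 38, so the primes ≤ 164 are [2, 3, 5, 7, 11, 13, 17, 19, 23, 29, 31, 37, 41, 43, 47, 53, 59, 61, 67, 71, 73, 79, 83, 89, 97, 101, 103, 107, 109, 113, 127, 131, 137, 139, 149, 151, 157, 163]. Summing 1/p over these primes: 10988187442690106858194788089546541159451476081371138484805233167/5766152219975951659023630035336134306565384015606066319856068810 ≈ 1.9056. Mertens estimate ln ln(164) + 0.2615 ≈ 1.8907.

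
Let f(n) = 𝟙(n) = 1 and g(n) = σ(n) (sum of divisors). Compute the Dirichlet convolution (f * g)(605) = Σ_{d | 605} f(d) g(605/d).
(𝟙 * σ)(605) = 1022

Divisors of 605: [1, 5, 11, 55, 121, 605]. For each d | 605:
  d = 1: 𝟙(1) · σ(605/1) = 1 · 798 = 798
  d = 5: 𝟙(5) · σ(605/5) = 1 · 133 = 133
  d = 11: 𝟙(11) · σ(605/11) = 1 · 72 = 72
  d = 55: 𝟙(55) · σ(605/55) = 1 · 12 = 12
  d = 121: 𝟙(121) · σ(605/121) = 1 · 6 = 6
  d = 605: 𝟙(605) · σ(605/605) = 1 · 1 = 1
Summing: (𝟙 * σ)(605) = 798 + 133 + 72 + 12 + 6 + 1 = 1022.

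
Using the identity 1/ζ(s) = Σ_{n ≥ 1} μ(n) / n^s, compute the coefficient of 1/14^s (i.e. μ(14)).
μ(14) = 1

Factor n = 14 = 2 · 7. μ(n) = 0 if any exponent ≥ 2 (not squarefree); otherwise μ(n) = (−1)^{ω(n)} where ω(n) is the number of distinct prime factors. Applying: μ(14) = 1.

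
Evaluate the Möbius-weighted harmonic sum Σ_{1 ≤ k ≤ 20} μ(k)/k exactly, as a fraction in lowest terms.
Σ μ(k)/k = -81988/1616615

Values of μ(k) for 1 ≤ k ≤ 20: μ(1) = 1, μ(2) = -1, μ(3) = -1, μ(5) = -1, μ(6) = 1, μ(7) = -1, μ(10) = 1, μ(11) = -1, μ(13) = -1, μ(14) = 1, μ(15) = 1, μ(17) = -1, μ(19) = -1, with μ = 0 on non-squarefree integers. Summing μ(k)/k for k where μ(k) ≠ 0 gives -81988/1616615 ≈ -0.0507. (PNT ⟺ this sum → 0 as n → ∞.)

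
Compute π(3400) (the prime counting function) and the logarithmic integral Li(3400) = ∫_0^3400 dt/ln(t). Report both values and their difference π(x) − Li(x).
π(3400) = 478;  Li(3400) ≈ 492.32;  π(x) − Li(x) ≈ -14.32.

Direct count of primes ≤ 3400 gives π(3400) = 478. Numerical evaluation of the logarithmic integral gives Li(3400) ≈ 492.32. The difference π(x) − Li(x) ≈ -14.32 is typically negative for small/moderate x (Li(x) overestimates), though Littlewood's theorem shows this sign changes infinitely often.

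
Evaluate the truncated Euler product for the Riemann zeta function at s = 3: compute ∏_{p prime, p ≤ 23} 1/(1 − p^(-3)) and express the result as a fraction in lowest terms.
∏ = 580625301352525/483109627290624

The primes p ≤ 23 are [2, 3, 5, 7, 11, 13, 17, 19, 23]. For each prime, (1 − 1/p^3)^(-1) = p^3 / (p^3 − 1). The product is (1 − 1/2^3)^(-1), (1 − 1/3^3)^(-1), (1 − 1/5^3)^(-1), (1 − 1/7^3)^(-1), (1 − 1/11^3)^(-1), (1 − 1/13^3)^(-1), (1 − 1/17^3)^(-1), (1 − 1/19^3)^(-1), (1 − 1/23^3)^(-1) = ∏ p^3 / (p^3 − 1) = 580625301352525/483109627290624.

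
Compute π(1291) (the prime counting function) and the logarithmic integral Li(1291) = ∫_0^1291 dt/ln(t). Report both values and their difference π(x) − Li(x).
π(1291) = 210;  Li(1291) ≈ 218.94;  π(x) − Li(x) ≈ -8.94.

Direct count of primes ≤ 1291 gives π(1291) = 210. Numerical evaluation of the logarithmic integral gives Li(1291) ≈ 218.94. The difference π(x) − Li(x) ≈ -8.94 is typically negative for small/moderate x (Li(x) overestimates), though Littlewood's theorem shows this sign changes infinitely often.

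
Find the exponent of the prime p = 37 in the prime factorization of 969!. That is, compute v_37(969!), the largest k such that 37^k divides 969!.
v_37(969!) = 26

Legendre's formula: v_p(n!) = Σ_{k ≥ 1} ⌊n / p^k⌋. For p = 37, n = 969, the terms are:
  ⌊969/37^1⌋ = ⌊969/37⌋ = 26
(the next term ⌊969/37^2⌋ = 0, terminating the sum). Summing: v_37(969!) = 26 = 26.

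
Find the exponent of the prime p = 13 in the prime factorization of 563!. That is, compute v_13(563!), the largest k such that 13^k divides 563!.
v_13(563!) = 46

Legendre's formula: v_p(n!) = Σ_{k ≥ 1} ⌊n / p^k⌋. For p = 13, n = 563, the terms are:
  ⌊563/13^1⌋ = ⌊563/13⌋ = 43
  ⌊563/13^2⌋ = ⌊563/169⌋ = 3
(the next term ⌊563/13^3⌋ = 0, terminating the sum). Summing: v_13(563!) = 43 + 3 = 46.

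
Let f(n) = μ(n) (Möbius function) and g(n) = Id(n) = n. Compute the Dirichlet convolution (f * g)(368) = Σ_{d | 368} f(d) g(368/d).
(μ * Id)(368) = 176

Divisors of 368: [1, 2, 4, 8, 16, 23, 46, 92, 184, 368]. For each d | 368:
  d = 1: μ(1) · Id(368/1) = 1 · 368 = 368
  d = 2: μ(2) · Id(368/2) = -1 · 184 = -184
  d = 4: μ(4) · Id(368/4) = 0 · 92 = 0
  d = 8: μ(8) · Id(368/8) = 0 · 46 = 0
  d = 16: μ(16) · Id(368/16) = 0 · 23 = 0
  d = 23: μ(23) · Id(368/23) = -1 · 16 = -16
  d = 46: μ(46) · Id(368/46) = 1 · 8 = 8
  d = 92: μ(92) · Id(368/92) = 0 · 4 = 0
  d = 184: μ(184) · Id(368/184) = 0 · 2 = 0
  d = 368: μ(368) · Id(368/368) = 0 · 1 = 0
Summing: (μ * Id)(368) = 368 + -184 + 0 + 0 + 0 + -16 + 8 + 0 + 0 + 0 = 176.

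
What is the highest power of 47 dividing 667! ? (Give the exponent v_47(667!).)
v_47(667!) = 14

Legendre's formula: v_p(n!) = Σ_{k ≥ 1} ⌊n / p^k⌋. For p = 47, n = 667, the terms are:
  ⌊667/47^1⌋ = ⌊667/47⌋ = 14
(the next term ⌊667/47^2⌋ = 0, terminating the sum). Summing: v_47(667!) = 14 = 14.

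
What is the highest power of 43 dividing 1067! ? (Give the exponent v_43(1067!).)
v_43(1067!) = 24

Legendre's formula: v_p(n!) = Σ_{k ≥ 1} ⌊n / p^k⌋. For p = 43, n = 1067, the terms are:
  ⌊1067/43^1⌋ = ⌊1067/43⌋ = 24
(the next term ⌊1067/43^2⌋ = 0, terminating the sum). Summing: v_43(1067!) = 24 = 24.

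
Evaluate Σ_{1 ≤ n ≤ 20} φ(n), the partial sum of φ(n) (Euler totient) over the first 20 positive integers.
Σ_{n ≤ 20} φ(n) = 128

Compute φ(n) for each 1 ≤ n ≤ 20: φ(1) = 1, φ(2) = 1, φ(3) = 2, φ(4) = 2, φ(5) = 4, φ(6) = 2, φ(7) = 6, φ(8) = 4, φ(9) = 6, φ(10) = 4, φ(11) = 10, φ(12) = 4, φ(13) = 12, φ(14) = 6, φ(15) = 8, φ(16) = 8, φ(17) = 16, φ(18) = 6, φ(19) = 18, φ(20) = 8. Summing all 20 values: 128. (Average order: Σ_{n ≤ x} φ(n) ~ (3/π²) x². For x = 20, (3/π²)·20² ≈ 121.59.)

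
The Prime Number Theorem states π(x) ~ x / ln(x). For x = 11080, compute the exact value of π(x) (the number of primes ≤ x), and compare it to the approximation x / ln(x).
π(11080) = 1342;  x/ln(x) ≈ 1189.75;  relative error ≈ 11.35%.

Directly count primes up to 11080: π(11080) = 1342. The PNT approximation gives 11080/ln(11080) ≈ 11080/9.31290 ≈ 1189.75. Relative error (π(x) − x/ln(x)) / π(x) ≈ 11.35%; the approximation is known to undercount slightly (Li(x) is a better estimate).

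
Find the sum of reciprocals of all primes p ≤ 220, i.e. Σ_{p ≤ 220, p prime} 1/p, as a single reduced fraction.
Σ 1/p = 3215488142498485484492183158345029261034221047849345857469577412562094716564064084247/1645783550795210387735581011435590727981167322669649249414629852197255934130751870910

π(220) = 47, so the primes ≤ 220 are [2, 3, 5, 7, 11, 13, 17, 19, 23, 29, 31, 37, 41, 43, 47, 53, 59, 61, 67, 71, 73, 79, 83, 89, 97, 101, 103, 107, 109, 113, 127, 131, 137, 139, 149, 151, 157, 163, 167, 173, 179, 181, 191, 193, 197, 199, 211]. Summing 1/p over these primes: 3215488142498485484492183158345029261034221047849345857469577412562094716564064084247/1645783550795210387735581011435590727981167322669649249414629852197255934130751870910 ≈ 1.9538. Mertens estimate ln ln(220) + 0.2615 ≈ 1.9467.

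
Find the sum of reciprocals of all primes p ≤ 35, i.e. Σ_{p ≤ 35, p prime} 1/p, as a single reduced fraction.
Σ 1/p = 314016924901/200560490130

π(35) = 11, so the primes ≤ 35 are [2, 3, 5, 7, 11, 13, 17, 19, 23, 29, 31]. Summing 1/p over these primes: 314016924901/200560490130 ≈ 1.5657. Mertens estimate ln ln(35) + 0.2615 ≈ 1.5300.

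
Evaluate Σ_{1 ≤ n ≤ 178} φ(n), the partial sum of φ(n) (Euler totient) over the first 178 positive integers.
Σ_{n ≤ 178} φ(n) = 9654

Compute φ(n) for each 1 ≤ n ≤ 178: φ(1) = 1, φ(2) = 1, φ(3) = 2, φ(4) = 2, φ(5) = 4, φ(6) = 2, φ(7) = 6, φ(8) = 4, φ(9) = 6, φ(10) = 4, φ(11) = 10, φ(12) = 4, φ(13) = 12, φ(14) = 6, φ(15) = 8, φ(16) = 8, φ(17) = 16, φ(18) = 6, φ(19) = 18, φ(20) = 8, φ(21) = 12, φ(22) = 10, φ(23) = 22, φ(24) = 8, φ(25) = 20, φ(26) = 12, φ(27) = 18, φ(28) = 12, φ(29) = 28, φ(30) = 8, φ(31) = 30, φ(32) = 16, φ(33) = 20, φ(34) = 16, φ(35) = 24, φ(36) = 12, φ(37) = 36, φ(38) = 18, φ(39) = 24, φ(40) = 16, φ(41) = 40, φ(42) = 12, φ(43) = 42, φ(44) = 20, φ(45) = 24, φ(46) = 22, φ(47) = 46, φ(48) = 16, φ(49) = 42, φ(50) = 20, φ(51) = 32, φ(52) = 24, φ(53) = 52, φ(54) = 18, φ(55) = 40, φ(56) = 24, φ(57) = 36, φ(58) = 28, φ(59) = 58, φ(60) = 16, φ(61) = 60, φ(62) = 30, φ(63) = 36, φ(64) = 32, φ(65) = 48, φ(66) = 20, φ(67) = 66, φ(68) = 32, φ(69) = 44, φ(70) = 24, φ(71) = 70, φ(72) = 24, φ(73) = 72, φ(74) = 36, φ(75) = 40, φ(76) = 36, φ(77) = 60, φ(78) = 24, φ(79) = 78, φ(80) = 32, φ(81) = 54, φ(82) = 40, φ(83) = 82, φ(84) = 24, φ(85) = 64, φ(86) = 42, φ(87) = 56, φ(88) = 40, φ(89) = 88, φ(90) = 24, φ(91) = 72, φ(92) = 44, φ(93) = 60, φ(94) = 46, φ(95) = 72, φ(96) = 32, φ(97) = 96, φ(98) = 42, φ(99) = 60, φ(100) = 40, φ(101) = 100, φ(102) = 32, φ(103) = 102, φ(104) = 48, φ(105) = 48, φ(106) = 52, φ(107) = 106, φ(108) = 36, φ(109) = 108, φ(110) = 40, φ(111) = 72, φ(112) = 48, φ(113) = 112, φ(114) = 36, φ(115) = 88, φ(116) = 56, φ(117) = 72, φ(118) = 58, φ(119) = 96, φ(120) = 32, φ(121) = 110, φ(122) = 60, φ(123) = 80, φ(124) = 60, φ(125) = 100, φ(126) = 36, φ(127) = 126, φ(128) = 64, φ(129) = 84, φ(130) = 48, φ(131) = 130, φ(132) = 40, φ(133) = 108, φ(134) = 66, φ(135) = 72, φ(136) = 64, φ(137) = 136, φ(138) = 44, φ(139) = 138, φ(140) = 48, φ(141) = 92, φ(142) = 70, φ(143) = 120, φ(144) = 48, φ(145) = 112, φ(146) = 72, φ(147) = 84, φ(148) = 72, φ(149) = 148, φ(150) = 40, φ(151) = 150, φ(152) = 72, φ(153) = 96, φ(154) = 60, φ(155) = 120, φ(156) = 48, φ(157) = 156, φ(158) = 78, φ(159) = 104, φ(160) = 64, φ(161) = 132, φ(162) = 54, φ(163) = 162, φ(164) = 80, φ(165) = 80, φ(166) = 82, φ(167) = 166, φ(168) = 48, φ(169) = 156, φ(170) = 64, φ(171) = 108, φ(172) = 84, φ(173) = 172, φ(174) = 56, φ(175) = 120, φ(176) = 80, φ(177) = 116, φ(178) = 88. Summing all 178 values: 9654. (Average order: Σ_{n ≤ x} φ(n) ~ (3/π²) x². For x = 178, (3/π²)·178² ≈ 9630.78.)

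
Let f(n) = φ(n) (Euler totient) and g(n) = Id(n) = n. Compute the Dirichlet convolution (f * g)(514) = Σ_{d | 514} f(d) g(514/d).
(φ * Id)(514) = 1539

Divisors of 514: [1, 2, 257, 514]. For each d | 514:
  d = 1: φ(1) · Id(514/1) = 1 · 514 = 514
  d = 2: φ(2) · Id(514/2) = 1 · 257 = 257
  d = 257: φ(257) · Id(514/257) = 256 · 2 = 512
  d = 514: φ(514) · Id(514/514) = 256 · 1 = 256
Summing: (φ * Id)(514) = 514 + 257 + 512 + 256 = 1539.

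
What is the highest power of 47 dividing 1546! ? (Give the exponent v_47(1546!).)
v_47(1546!) = 32

Legendre's formula: v_p(n!) = Σ_{k ≥ 1} ⌊n / p^k⌋. For p = 47, n = 1546, the terms are:
  ⌊1546/47^1⌋ = ⌊1546/47⌋ = 32
(the next term ⌊1546/47^2⌋ = 0, terminating the sum). Summing: v_47(1546!) = 32 = 32.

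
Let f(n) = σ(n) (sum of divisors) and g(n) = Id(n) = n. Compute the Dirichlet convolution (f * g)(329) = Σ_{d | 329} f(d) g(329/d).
(σ * Id)(329) = 1425

Divisors of 329: [1, 7, 47, 329]. For each d | 329:
  d = 1: σ(1) · Id(329/1) = 1 · 329 = 329
  d = 7: σ(7) · Id(329/7) = 8 · 47 = 376
  d = 47: σ(47) · Id(329/47) = 48 · 7 = 336
  d = 329: σ(329) · Id(329/329) = 384 · 1 = 384
Summing: (σ * Id)(329) = 329 + 376 + 336 + 384 = 1425.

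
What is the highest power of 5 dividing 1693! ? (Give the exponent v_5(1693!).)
v_5(1693!) = 420

Legendre's formula: v_p(n!) = Σ_{k ≥ 1} ⌊n / p^k⌋. For p = 5, n = 1693, the terms are:
  ⌊1693/5^1⌋ = ⌊1693/5⌋ = 338
  ⌊1693/5^2⌋ = ⌊1693/25⌋ = 67
  ⌊1693/5^3⌋ = ⌊1693/125⌋ = 13
  ⌊1693/5^4⌋ = ⌊1693/625⌋ = 2
(the next term ⌊1693/5^5⌋ = 0, terminating the sum). Summing: v_5(1693!) = 338 + 67 + 13 + 2 = 420.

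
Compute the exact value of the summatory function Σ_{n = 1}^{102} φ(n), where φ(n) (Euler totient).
Σ_{n ≤ 102} φ(n) = 3176

Compute φ(n) for each 1 ≤ n ≤ 102: φ(1) = 1, φ(2) = 1, φ(3) = 2, φ(4) = 2, φ(5) = 4, φ(6) = 2, φ(7) = 6, φ(8) = 4, φ(9) = 6, φ(10) = 4, φ(11) = 10, φ(12) = 4, φ(13) = 12, φ(14) = 6, φ(15) = 8, φ(16) = 8, φ(17) = 16, φ(18) = 6, φ(19) = 18, φ(20) = 8, φ(21) = 12, φ(22) = 10, φ(23) = 22, φ(24) = 8, φ(25) = 20, φ(26) = 12, φ(27) = 18, φ(28) = 12, φ(29) = 28, φ(30) = 8, φ(31) = 30, φ(32) = 16, φ(33) = 20, φ(34) = 16, φ(35) = 24, φ(36) = 12, φ(37) = 36, φ(38) = 18, φ(39) = 24, φ(40) = 16, φ(41) = 40, φ(42) = 12, φ(43) = 42, φ(44) = 20, φ(45) = 24, φ(46) = 22, φ(47) = 46, φ(48) = 16, φ(49) = 42, φ(50) = 20, φ(51) = 32, φ(52) = 24, φ(53) = 52, φ(54) = 18, φ(55) = 40, φ(56) = 24, φ(57) = 36, φ(58) = 28, φ(59) = 58, φ(60) = 16, φ(61) = 60, φ(62) = 30, φ(63) = 36, φ(64) = 32, φ(65) = 48, φ(66) = 20, φ(67) = 66, φ(68) = 32, φ(69) = 44, φ(70) = 24, φ(71) = 70, φ(72) = 24, φ(73) = 72, φ(74) = 36, φ(75) = 40, φ(76) = 36, φ(77) = 60, φ(78) = 24, φ(79) = 78, φ(80) = 32, φ(81) = 54, φ(82) = 40, φ(83) = 82, φ(84) = 24, φ(85) = 64, φ(86) = 42, φ(87) = 56, φ(88) = 40, φ(89) = 88, φ(90) = 24, φ(91) = 72, φ(92) = 44, φ(93) = 60, φ(94) = 46, φ(95) = 72, φ(96) = 32, φ(97) = 96, φ(98) = 42, φ(99) = 60, φ(100) = 40, φ(101) = 100, φ(102) = 32. Summing all 102 values: 3176. (Average order: Σ_{n ≤ x} φ(n) ~ (3/π²) x². For x = 102, (3/π²)·102² ≈ 3162.44.)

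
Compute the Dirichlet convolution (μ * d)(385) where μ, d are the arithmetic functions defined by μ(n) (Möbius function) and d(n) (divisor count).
(μ * d)(385) = 1

Divisors of 385: [1, 5, 7, 11, 35, 55, 77, 385]. For each d | 385:
  d = 1: μ(1) · d(385/1) = 1 · 8 = 8
  d = 5: μ(5) · d(385/5) = -1 · 4 = -4
  d = 7: μ(7) · d(385/7) = -1 · 4 = -4
  d = 11: μ(11) · d(385/11) = -1 · 4 = -4
  d = 35: μ(35) · d(385/35) = 1 · 2 = 2
  d = 55: μ(55) · d(385/55) = 1 · 2 = 2
  d = 77: μ(77) · d(385/77) = 1 · 2 = 2
  d = 385: μ(385) · d(385/385) = -1 · 1 = -1
Summing: (μ * d)(385) = 8 + -4 + -4 + -4 + 2 + 2 + 2 + -1 = 1.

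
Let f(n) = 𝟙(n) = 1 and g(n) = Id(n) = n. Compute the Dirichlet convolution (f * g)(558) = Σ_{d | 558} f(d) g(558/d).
(𝟙 * Id)(558) = 1248

Divisors of 558: [1, 2, 3, 6, 9, 18, 31, 62, 93, 186, 279, 558]. For each d | 558:
  d = 1: 𝟙(1) · Id(558/1) = 1 · 558 = 558
  d = 2: 𝟙(2) · Id(558/2) = 1 · 279 = 279
  d = 3: 𝟙(3) · Id(558/3) = 1 · 186 = 186
  d = 6: 𝟙(6) · Id(558/6) = 1 · 93 = 93
  d = 9: 𝟙(9) · Id(558/9) = 1 · 62 = 62
  d = 18: 𝟙(18) · Id(558/18) = 1 · 31 = 31
  d = 31: 𝟙(31) · Id(558/31) = 1 · 18 = 18
  d = 62: 𝟙(62) · Id(558/62) = 1 · 9 = 9
  d = 93: 𝟙(93) · Id(558/93) = 1 · 6 = 6
  d = 186: 𝟙(186) · Id(558/186) = 1 · 3 = 3
  d = 279: 𝟙(279) · Id(558/279) = 1 · 2 = 2
  d = 558: 𝟙(558) · Id(558/558) = 1 · 1 = 1
Summing: (𝟙 * Id)(558) = 558 + 279 + 186 + 93 + 62 + 31 + 18 + 9 + 6 + 3 + 2 + 1 = 1248.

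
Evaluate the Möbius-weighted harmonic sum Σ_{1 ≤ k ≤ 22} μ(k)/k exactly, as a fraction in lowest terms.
Σ μ(k)/k = 410857/9699690

Values of μ(k) for 1 ≤ k ≤ 22: μ(1) = 1, μ(2) = -1, μ(3) = -1, μ(5) = -1, μ(6) = 1, μ(7) = -1, μ(10) = 1, μ(11) = -1, μ(13) = -1, μ(14) = 1, μ(15) = 1, μ(17) = -1, μ(19) = -1, μ(21) = 1, μ(22) = 1, with μ = 0 on non-squarefree integers. Summing μ(k)/k for k where μ(k) ≠ 0 gives 410857/9699690 ≈ 0.0424. (PNT ⟺ this sum → 0 as n → ∞.)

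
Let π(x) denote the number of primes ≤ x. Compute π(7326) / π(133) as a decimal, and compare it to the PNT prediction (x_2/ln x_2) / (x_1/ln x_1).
π(7326)/π(133) = 933/32 ≈ 29.1562;  PNT prediction ≈ 30.2695.

π(133) = 32 and π(7326) = 933, so π(7326)/π(133) ≈ 29.1562. The PNT-predicted ratio is (7326/ln(7326)) / (133/ln(133)) ≈ 30.2695. The two agree to within a few percent, as expected.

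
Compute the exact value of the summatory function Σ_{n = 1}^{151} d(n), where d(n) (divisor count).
Σ_{n ≤ 151} d(n) = 782

Compute d(n) for each 1 ≤ n ≤ 151: d(1) = 1, d(2) = 2, d(3) = 2, d(4) = 3, d(5) = 2, d(6) = 4, d(7) = 2, d(8) = 4, d(9) = 3, d(10) = 4, d(11) = 2, d(12) = 6, d(13) = 2, d(14) = 4, d(15) = 4, d(16) = 5, d(17) = 2, d(18) = 6, d(19) = 2, d(20) = 6, d(21) = 4, d(22) = 4, d(23) = 2, d(24) = 8, d(25) = 3, d(26) = 4, d(27) = 4, d(28) = 6, d(29) = 2, d(30) = 8, d(31) = 2, d(32) = 6, d(33) = 4, d(34) = 4, d(35) = 4, d(36) = 9, d(37) = 2, d(38) = 4, d(39) = 4, d(40) = 8, d(41) = 2, d(42) = 8, d(43) = 2, d(44) = 6, d(45) = 6, d(46) = 4, d(47) = 2, d(48) = 10, d(49) = 3, d(50) = 6, d(51) = 4, d(52) = 6, d(53) = 2, d(54) = 8, d(55) = 4, d(56) = 8, d(57) = 4, d(58) = 4, d(59) = 2, d(60) = 12, d(61) = 2, d(62) = 4, d(63) = 6, d(64) = 7, d(65) = 4, d(66) = 8, d(67) = 2, d(68) = 6, d(69) = 4, d(70) = 8, d(71) = 2, d(72) = 12, d(73) = 2, d(74) = 4, d(75) = 6, d(76) = 6, d(77) = 4, d(78) = 8, d(79) = 2, d(80) = 10, d(81) = 5, d(82) = 4, d(83) = 2, d(84) = 12, d(85) = 4, d(86) = 4, d(87) = 4, d(88) = 8, d(89) = 2, d(90) = 12, d(91) = 4, d(92) = 6, d(93) = 4, d(94) = 4, d(95) = 4, d(96) = 12, d(97) = 2, d(98) = 6, d(99) = 6, d(100) = 9, d(101) = 2, d(102) = 8, d(103) = 2, d(104) = 8, d(105) = 8, d(106) = 4, d(107) = 2, d(108) = 12, d(109) = 2, d(110) = 8, d(111) = 4, d(112) = 10, d(113) = 2, d(114) = 8, d(115) = 4, d(116) = 6, d(117) = 6, d(118) = 4, d(119) = 4, d(120) = 16, d(121) = 3, d(122) = 4, d(123) = 4, d(124) = 6, d(125) = 4, d(126) = 12, d(127) = 2, d(128) = 8, d(129) = 4, d(130) = 8, d(131) = 2, d(132) = 12, d(133) = 4, d(134) = 4, d(135) = 8, d(136) = 8, d(137) = 2, d(138) = 8, d(139) = 2, d(140) = 12, d(141) = 4, d(142) = 4, d(143) = 4, d(144) = 15, d(145) = 4, d(146) = 4, d(147) = 6, d(148) = 6, d(149) = 2, d(150) = 12, d(151) = 2. Summing all 151 values: 782. (Dirichlet's divisor formula: Σ_{n ≤ x} d(n) = x ln(x) + (2γ − 1) x + O(√x). For x = 151, the asymptotic estimate is ≈ 780.93.)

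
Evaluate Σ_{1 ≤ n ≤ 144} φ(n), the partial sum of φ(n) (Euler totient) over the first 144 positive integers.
Σ_{n ≤ 144} φ(n) = 6330

Compute φ(n) for each 1 ≤ n ≤ 144: φ(1) = 1, φ(2) = 1, φ(3) = 2, φ(4) = 2, φ(5) = 4, φ(6) = 2, φ(7) = 6, φ(8) = 4, φ(9) = 6, φ(10) = 4, φ(11) = 10, φ(12) = 4, φ(13) = 12, φ(14) = 6, φ(15) = 8, φ(16) = 8, φ(17) = 16, φ(18) = 6, φ(19) = 18, φ(20) = 8, φ(21) = 12, φ(22) = 10, φ(23) = 22, φ(24) = 8, φ(25) = 20, φ(26) = 12, φ(27) = 18, φ(28) = 12, φ(29) = 28, φ(30) = 8, φ(31) = 30, φ(32) = 16, φ(33) = 20, φ(34) = 16, φ(35) = 24, φ(36) = 12, φ(37) = 36, φ(38) = 18, φ(39) = 24, φ(40) = 16, φ(41) = 40, φ(42) = 12, φ(43) = 42, φ(44) = 20, φ(45) = 24, φ(46) = 22, φ(47) = 46, φ(48) = 16, φ(49) = 42, φ(50) = 20, φ(51) = 32, φ(52) = 24, φ(53) = 52, φ(54) = 18, φ(55) = 40, φ(56) = 24, φ(57) = 36, φ(58) = 28, φ(59) = 58, φ(60) = 16, φ(61) = 60, φ(62) = 30, φ(63) = 36, φ(64) = 32, φ(65) = 48, φ(66) = 20, φ(67) = 66, φ(68) = 32, φ(69) = 44, φ(70) = 24, φ(71) = 70, φ(72) = 24, φ(73) = 72, φ(74) = 36, φ(75) = 40, φ(76) = 36, φ(77) = 60, φ(78) = 24, φ(79) = 78, φ(80) = 32, φ(81) = 54, φ(82) = 40, φ(83) = 82, φ(84) = 24, φ(85) = 64, φ(86) = 42, φ(87) = 56, φ(88) = 40, φ(89) = 88, φ(90) = 24, φ(91) = 72, φ(92) = 44, φ(93) = 60, φ(94) = 46, φ(95) = 72, φ(96) = 32, φ(97) = 96, φ(98) = 42, φ(99) = 60, φ(100) = 40, φ(101) = 100, φ(102) = 32, φ(103) = 102, φ(104) = 48, φ(105) = 48, φ(106) = 52, φ(107) = 106, φ(108) = 36, φ(109) = 108, φ(110) = 40, φ(111) = 72, φ(112) = 48, φ(113) = 112, φ(114) = 36, φ(115) = 88, φ(116) = 56, φ(117) = 72, φ(118) = 58, φ(119) = 96, φ(120) = 32, φ(121) = 110, φ(122) = 60, φ(123) = 80, φ(124) = 60, φ(125) = 100, φ(126) = 36, φ(127) = 126, φ(128) = 64, φ(129) = 84, φ(130) = 48, φ(131) = 130, φ(132) = 40, φ(133) = 108, φ(134) = 66, φ(135) = 72, φ(136) = 64, φ(137) = 136, φ(138) = 44, φ(139) = 138, φ(140) = 48, φ(141) = 92, φ(142) = 70, φ(143) = 120, φ(144) = 48. Summing all 144 values: 6330. (Average order: Σ_{n ≤ x} φ(n) ~ (3/π²) x². For x = 144, (3/π²)·144² ≈ 6302.99.)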